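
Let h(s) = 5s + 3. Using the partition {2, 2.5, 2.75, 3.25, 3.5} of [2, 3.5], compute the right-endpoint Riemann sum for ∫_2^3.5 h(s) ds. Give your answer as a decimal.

26.6875

Subinterval widths: 0.5, 0.25, 0.5, 0.25.
Right endpoints: 2.5, 2.75, 3.25, 3.5.
h(2.5) = 15.5, h(2.75) = 16.75, h(3.25) = 19.25, h(3.5) = 20.5.
Sum = Σ Δs_i · h(s_i).
Sum = 26.6875.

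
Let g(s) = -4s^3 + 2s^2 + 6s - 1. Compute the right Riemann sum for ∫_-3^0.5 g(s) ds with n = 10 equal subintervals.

52.110625

Δs = (0.5 − (-3))/10 = 0.35.
Right endpoints: -2.65, -2.3, -1.95, -1.6, -1.25, -0.9, -0.55, -0.2, 0.15, 0.5.
g(-2.65) = 71.5835, g(-2.3) = 44.448, g(-1.95) = 24.5645, g(-1.6) = 10.904, g(-1.25) = 2.4375, g(-0.9) = -1.864, g(-0.55) = -3.0295, g(-0.2) = -2.088, g(0.15) = -0.0685, g(0.5) = 2.
Sum = Δs · [g(-2.65) + g(-2.3) + g(-1.95) + ...].
Sum = 52.110625.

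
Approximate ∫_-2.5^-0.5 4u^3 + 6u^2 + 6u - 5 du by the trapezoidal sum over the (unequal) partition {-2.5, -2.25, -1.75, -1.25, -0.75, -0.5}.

-36.8125

Subinterval widths: 0.25, 0.5, 0.5, 0.5, 0.25.
f(-2.5) = -45, f(-2.25) = -33.6875, f(-1.75) = -18.5625, f(-1.25) = -10.9375, f(-0.75) = -7.8125, f(-0.5) = -7.
On each subinterval the trapezoid contributes (Δu_i/2)·[f(u_{i-1}) + f(u_i)].
Sum = -36.8125.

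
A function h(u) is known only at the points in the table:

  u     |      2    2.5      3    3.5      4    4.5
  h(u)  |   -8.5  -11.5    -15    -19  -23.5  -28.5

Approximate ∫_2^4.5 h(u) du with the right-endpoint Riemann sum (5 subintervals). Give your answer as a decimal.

Δu = 0.5.
Sum = 0.5·[(-11.5) + (-15) + (-19) + (-23.5) + (-28.5)] = -48.75.

-48.75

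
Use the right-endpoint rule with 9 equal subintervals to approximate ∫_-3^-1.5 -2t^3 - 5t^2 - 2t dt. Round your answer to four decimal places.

Δt = (-1.5 − (-3))/9 = 1/6.
Right endpoints: -17/6, -8/3, -2.5, -7/3, -13/6, -2, -11/6, -5/3, -1.5.
f(-17/6) = 595/54, f(-8/3) = 208/27, f(-2.5) = 5, f(-7/3) = 77/27, f(-13/6) = 65/54, f(-2) = 0, f(-11/6) = -22/27, f(-5/3) = -35/27, f(-1.5) = -1.5.
Sum = Δt · [f(-17/6) + f(-8/3) + f(-2.5) + ...].
Sum ≈ 4.0278.

4.0278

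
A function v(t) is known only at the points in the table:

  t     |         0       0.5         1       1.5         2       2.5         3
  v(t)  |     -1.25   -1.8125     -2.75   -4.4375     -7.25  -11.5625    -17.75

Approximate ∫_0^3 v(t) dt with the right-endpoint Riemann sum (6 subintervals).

-22.78125

Δt = 0.5.
Sum = 0.5·[(-1.8125) + (-2.75) + (-4.4375) + (-7.25) + (-11.5625) + (-17.75)] = -22.78125.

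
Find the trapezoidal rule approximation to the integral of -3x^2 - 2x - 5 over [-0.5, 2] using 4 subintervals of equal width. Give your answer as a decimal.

-24.86328125

Δx = (2 − (-0.5))/4 = 0.625.
f(-0.5) = -4.75, f(0.125) = -5.296875, f(0.75) = -8.1875, f(1.375) = -13.421875, f(2) = -21.
T_4 = (Δx/2)·[f(x_0) + 2f(x_1) + 2f(x_2) + 2f(x_3) + f(x_4)].
Sum = -24.86328125.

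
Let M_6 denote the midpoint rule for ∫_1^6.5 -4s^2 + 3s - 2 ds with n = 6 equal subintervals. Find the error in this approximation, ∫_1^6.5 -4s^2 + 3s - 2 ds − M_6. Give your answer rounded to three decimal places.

-1.541

Exact integral: ∫_1^6.5 f(s) ds ≈ -313.95833.
M_6 ≈ -312.41782.
Error ≈ -313.95833 − (-312.41782) ≈ -1.541.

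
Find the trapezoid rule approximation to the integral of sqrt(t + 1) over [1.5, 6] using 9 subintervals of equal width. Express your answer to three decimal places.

9.709

Δt = (6 − 1.5)/9 = 0.5.
f(1.5) ≈ 1.581, f(2) ≈ 1.732, f(2.5) ≈ 1.871, f(3) ≈ 2.000, f(3.5) ≈ 2.121, f(4) ≈ 2.236, f(4.5) ≈ 2.345, f(5) ≈ 2.449, f(5.5) ≈ 2.550, f(6) ≈ 2.646.
T_9 = (Δt/2)·[f(t_0) + 2f(t_1) + ... + 2f(t_{8}) + f(t_9)].
Sum ≈ 9.709.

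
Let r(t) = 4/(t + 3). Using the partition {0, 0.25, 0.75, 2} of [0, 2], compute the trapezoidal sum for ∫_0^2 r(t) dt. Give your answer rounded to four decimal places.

2.0615

Subinterval widths: 0.25, 0.5, 1.25.
r(0) = 4/3, r(0.25) = 16/13, r(0.75) = 16/15, r(2) = 0.8.
On each subinterval the trapezoid contributes (Δt_i/2)·[r(t_{i-1}) + r(t_i)].
Sum ≈ 2.0615.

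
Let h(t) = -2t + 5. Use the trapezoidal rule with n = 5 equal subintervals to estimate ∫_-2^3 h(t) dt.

Δt = (3 − (-2))/5 = 1.
h(-2) = 9, h(-1) = 7, h(0) = 5, h(1) = 3, h(2) = 1, h(3) = -1.
T_5 = (Δt/2)·[h(t_0) + 2h(t_1) + ... + 2h(t_{4}) + h(t_5)].
Sum = 20.

20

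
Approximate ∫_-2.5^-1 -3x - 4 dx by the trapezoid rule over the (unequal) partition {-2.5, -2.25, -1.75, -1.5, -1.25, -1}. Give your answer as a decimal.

1.875

Subinterval widths: 0.25, 0.5, 0.25, 0.25, 0.25.
f(-2.5) = 3.5, f(-2.25) = 2.75, f(-1.75) = 1.25, f(-1.5) = 0.5, f(-1.25) = -0.25, f(-1) = -1.
On each subinterval the trapezoid contributes (Δx_i/2)·[f(x_{i-1}) + f(x_i)].
Sum = 1.875.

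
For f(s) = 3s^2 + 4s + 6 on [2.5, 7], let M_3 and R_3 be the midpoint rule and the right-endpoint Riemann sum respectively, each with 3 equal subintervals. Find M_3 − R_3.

-117.28125

M_3 = 437.34375.
R_3 = 554.625.
M_3 − R_3 = -117.28125.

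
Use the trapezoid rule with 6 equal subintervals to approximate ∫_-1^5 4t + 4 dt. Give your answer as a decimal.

Δt = (5 − (-1))/6 = 1.
f(-1) = 0, f(0) = 4, f(1) = 8, f(2) = 12, f(3) = 16, f(4) = 20, f(5) = 24.
T_6 = (Δt/2)·[f(t_0) + 2f(t_1) + ... + 2f(t_{5}) + f(t_6)].
Sum = 72.

72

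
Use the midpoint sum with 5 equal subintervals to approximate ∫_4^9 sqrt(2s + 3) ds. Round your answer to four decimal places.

19.9205

Δs = (9 − 4)/5 = 1.
Midpoints: 4.5, 5.5, 6.5, 7.5, 8.5.
f(4.5) ≈ 3.4641, f(5.5) ≈ 3.7417, f(6.5) ≈ 4.0000, f(7.5) ≈ 4.2426, f(8.5) ≈ 4.4721.
Sum = Δs · [f(4.5) + f(5.5) + f(6.5) + f(7.5) + f(8.5)].
Sum ≈ 19.9205.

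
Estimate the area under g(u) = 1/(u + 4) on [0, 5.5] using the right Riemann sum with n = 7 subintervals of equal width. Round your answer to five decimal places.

0.81077

Δu = (5.5 − 0)/7 = 11/14.
Right endpoints: 11/14, 11/7, 33/14, 22/7, 55/14, 33/7, 5.5.
g(11/14) = 14/67, g(11/7) = 7/39, g(33/14) = 14/89, g(22/7) = 0.14, g(55/14) = 14/111, g(33/7) = 7/61, g(5.5) = 2/19.
Sum = Δu · [g(11/14) + g(11/7) + g(33/14) + ...].
Sum ≈ 0.81077.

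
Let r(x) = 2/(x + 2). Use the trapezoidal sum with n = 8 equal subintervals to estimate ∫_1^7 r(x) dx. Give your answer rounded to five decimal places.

2.20642

Δx = (7 − 1)/8 = 0.75.
r(1) = 2/3, r(1.75) = 8/15, r(2.5) = 4/9, r(3.25) = 8/21, r(4) = 1/3, r(4.75) = 8/27, r(5.5) = 4/15, r(6.25) = 8/33, r(7) = 2/9.
T_8 = (Δx/2)·[r(x_0) + 2r(x_1) + ... + 2r(x_{7}) + r(x_8)].
Sum ≈ 2.20642.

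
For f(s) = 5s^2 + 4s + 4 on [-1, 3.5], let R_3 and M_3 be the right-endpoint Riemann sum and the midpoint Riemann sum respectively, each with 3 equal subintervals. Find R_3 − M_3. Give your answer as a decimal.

R_3 = 177.75.
M_3 = 109.40625.
R_3 − M_3 = 68.34375.

68.34375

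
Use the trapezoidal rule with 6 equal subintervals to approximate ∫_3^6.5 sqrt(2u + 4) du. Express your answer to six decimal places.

Δu = (6.5 − 3)/6 = 7/12.
f(3) ≈ 3.162278, f(43/12) ≈ 3.341656, f(25/6) ≈ 3.511885, f(4.75) ≈ 3.674235, f(16/3) ≈ 3.829708, f(71/12) ≈ 3.979112, f(6.5) ≈ 4.123106.
T_6 = (Δu/2)·[f(u_0) + 2f(u_1) + ... + 2f(u_{5}) + f(u_6)].
Sum ≈ 12.821251.

12.821251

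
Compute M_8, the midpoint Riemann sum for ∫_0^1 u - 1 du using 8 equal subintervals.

-0.5

Δu = (1 − 0)/8 = 0.125.
Midpoints: 0.0625, 0.1875, 0.3125, 0.4375, 0.5625, 0.6875, 0.8125, 0.9375.
f(0.0625) = -0.9375, f(0.1875) = -0.8125, f(0.3125) = -0.6875, f(0.4375) = -0.5625, f(0.5625) = -0.4375, f(0.6875) = -0.3125, f(0.8125) = -0.1875, f(0.9375) = -0.0625.
Sum = Δu · [f(0.0625) + f(0.1875) + f(0.3125) + ...].
Sum = -0.5.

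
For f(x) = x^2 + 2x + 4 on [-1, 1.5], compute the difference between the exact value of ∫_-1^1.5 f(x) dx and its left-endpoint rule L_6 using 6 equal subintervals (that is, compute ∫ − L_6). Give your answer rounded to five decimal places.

Exact integral: ∫_-1^1.5 f(x) dx ≈ 12.7083333.
L_6 ≈ 11.4785880.
Error ≈ 12.7083333 − 11.4785880 ≈ 1.22975.

1.22975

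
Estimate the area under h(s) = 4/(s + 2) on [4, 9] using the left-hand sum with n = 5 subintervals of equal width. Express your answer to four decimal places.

Δs = (9 − 4)/5 = 1.
Left endpoints: 4, 5, 6, 7, 8.
h(4) = 2/3, h(5) = 4/7, h(6) = 0.5, h(7) = 4/9, h(8) = 0.4.
Sum = Δs · [h(4) + h(5) + h(6) + h(7) + h(8)].
Sum ≈ 2.5825.

2.5825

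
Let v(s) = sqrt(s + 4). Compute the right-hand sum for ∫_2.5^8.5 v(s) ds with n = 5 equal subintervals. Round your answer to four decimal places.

Δs = (8.5 − 2.5)/5 = 1.2.
Right endpoints: 3.7, 4.9, 6.1, 7.3, 8.5.
v(3.7) ≈ 2.7749, v(4.9) ≈ 2.9833, v(6.1) ≈ 3.1780, v(7.3) ≈ 3.3615, v(8.5) ≈ 3.5355.
Sum = Δs · [v(3.7) + v(4.9) + v(6.1) + v(7.3) + v(8.5)].
Sum ≈ 19.0000.

19.0000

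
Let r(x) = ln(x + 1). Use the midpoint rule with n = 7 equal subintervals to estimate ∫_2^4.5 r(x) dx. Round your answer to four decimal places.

Δx = (4.5 − 2)/7 = 5/14.
Midpoints: 61/28, 71/28, 81/28, 3.25, 101/28, 111/28, 121/28.
r(61/28) ≈ 1.1564, r(71/28) ≈ 1.2629, r(81/28) ≈ 1.3591, r(3.25) ≈ 1.4469, r(101/28) ≈ 1.5276, r(111/28) ≈ 1.6023, r(121/28) ≈ 1.6717.
Sum = Δx · [r(61/28) + r(71/28) + r(81/28) + ...].
Sum ≈ 3.5811.

3.5811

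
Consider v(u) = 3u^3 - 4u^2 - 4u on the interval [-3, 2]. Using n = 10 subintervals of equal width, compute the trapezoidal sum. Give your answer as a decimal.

Δu = (2 − (-3))/10 = 0.5.
v(-3) = -105, v(-2.5) = -61.875, v(-2) = -32, v(-1.5) = -13.125, v(-1) = -3, v(-0.5) = 0.625, v(0) = 0, v(0.5) = -2.625, v(1) = -5, v(1.5) = -4.875, v(2) = 0.
T_10 = (Δu/2)·[v(u_0) + 2v(u_1) + ... + 2v(u_{9}) + v(u_10)].
Sum = -87.1875.

-87.1875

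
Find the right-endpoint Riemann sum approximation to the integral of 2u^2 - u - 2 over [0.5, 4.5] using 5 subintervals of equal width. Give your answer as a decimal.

Δu = (4.5 − 0.5)/5 = 0.8.
Right endpoints: 1.3, 2.1, 2.9, 3.7, 4.5.
f(1.3) = 0.08, f(2.1) = 4.72, f(2.9) = 11.92, f(3.7) = 21.68, f(4.5) = 34.
Sum = Δu · [f(1.3) + f(2.1) + f(2.9) + f(3.7) + f(4.5)].
Sum = 57.92.

57.92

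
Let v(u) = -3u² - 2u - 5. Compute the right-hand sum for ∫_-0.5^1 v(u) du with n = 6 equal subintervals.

-10.078125

Δu = (1 − (-0.5))/6 = 0.25.
Right endpoints: -0.25, 0, 0.25, 0.5, 0.75, 1.
v(-0.25) = -4.6875, v(0) = -5, v(0.25) = -5.6875, v(0.5) = -6.75, v(0.75) = -8.1875, v(1) = -10.
Sum = Δu · [v(-0.25) + v(0) + v(0.25) + ...].
Sum = -10.078125.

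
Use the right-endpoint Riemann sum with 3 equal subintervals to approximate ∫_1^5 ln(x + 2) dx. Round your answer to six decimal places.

Δx = (5 − 1)/3 = 4/3.
Right endpoints: 7/3, 11/3, 5.
f(7/3) ≈ 1.466337, f(11/3) ≈ 1.734601, f(5) ≈ 1.945910.
Sum = Δx · [f(7/3) + f(11/3) + f(5)].
Sum ≈ 6.862464.

6.862464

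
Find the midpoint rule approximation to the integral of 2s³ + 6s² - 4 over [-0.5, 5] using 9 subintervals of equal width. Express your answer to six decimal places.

537.380980

Δs = (5 − (-0.5))/9 = 11/18.
Midpoints: -7/36, 5/12, 37/36, 59/36, 2.25, 103/36, 125/36, 49/12, 169/36.
f(-7/36) = -88363/23328, f(5/12) = -2431/864, f(37/36) = 105193/23328, f(59/36) = 488015/23328, f(2.25) = 49.15625, f(103/36) = 2145187/23328, f(125/36) = 3547313/23328, f(49/12) = 200629/864, f(169/36) = 7818085/23328.
Sum = Δs · [f(-7/36) + f(5/12) + f(37/36) + ...].
Sum ≈ 537.380980.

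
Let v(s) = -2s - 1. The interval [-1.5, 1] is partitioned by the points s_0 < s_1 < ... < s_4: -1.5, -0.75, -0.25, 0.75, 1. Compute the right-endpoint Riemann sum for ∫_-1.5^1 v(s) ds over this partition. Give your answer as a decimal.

-3.125

Subinterval widths: 0.75, 0.5, 1, 0.25.
Right endpoints: -0.75, -0.25, 0.75, 1.
v(-0.75) = 0.5, v(-0.25) = -0.5, v(0.75) = -2.5, v(1) = -3.
Sum = Σ Δs_i · v(s_i).
Sum = -3.125.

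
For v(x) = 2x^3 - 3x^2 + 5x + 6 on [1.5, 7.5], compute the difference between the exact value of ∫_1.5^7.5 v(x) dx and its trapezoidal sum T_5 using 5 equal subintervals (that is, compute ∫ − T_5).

Exact integral: ∫_1.5^7.5 v(x) dx = 1332.
T_5 = 1366.56.
Error = 1332 − 1366.56 = -34.56.

-34.56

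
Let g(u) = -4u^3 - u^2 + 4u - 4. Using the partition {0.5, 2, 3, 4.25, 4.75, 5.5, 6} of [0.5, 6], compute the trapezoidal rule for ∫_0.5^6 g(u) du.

-1354.046875

Subinterval widths: 1.5, 1, 1.25, 0.5, 0.75, 0.5.
g(0.5) = -2.75, g(2) = -32, g(3) = -109, g(4.25) = -312.125, g(4.75) = -436.25, g(5.5) = -677.75, g(6) = -880.
On each subinterval the trapezoid contributes (Δu_i/2)·[g(u_{i-1}) + g(u_i)].
Sum = -1354.046875.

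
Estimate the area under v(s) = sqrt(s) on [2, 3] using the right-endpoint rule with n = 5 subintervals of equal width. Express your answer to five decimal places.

1.61005

Δs = (3 − 2)/5 = 0.2.
Right endpoints: 2.2, 2.4, 2.6, 2.8, 3.
v(2.2) ≈ 1.48324, v(2.4) ≈ 1.54919, v(2.6) ≈ 1.61245, v(2.8) ≈ 1.67332, v(3) ≈ 1.73205.
Sum = Δs · [v(2.2) + v(2.4) + v(2.6) + v(2.8) + v(3)].
Sum ≈ 1.61005.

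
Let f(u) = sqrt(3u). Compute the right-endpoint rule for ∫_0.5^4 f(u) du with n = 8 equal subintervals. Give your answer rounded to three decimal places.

9.307

Δu = (4 − 0.5)/8 = 0.4375.
Right endpoints: 0.9375, 1.375, 1.8125, 2.25, 2.6875, 3.125, 3.5625, 4.
f(0.9375) ≈ 1.677, f(1.375) ≈ 2.031, f(1.8125) ≈ 2.332, f(2.25) ≈ 2.598, f(2.6875) ≈ 2.839, f(3.125) ≈ 3.062, f(3.5625) ≈ 3.269, f(4) ≈ 3.464.
Sum = Δu · [f(0.9375) + f(1.375) + f(1.8125) + ...].
Sum ≈ 9.307.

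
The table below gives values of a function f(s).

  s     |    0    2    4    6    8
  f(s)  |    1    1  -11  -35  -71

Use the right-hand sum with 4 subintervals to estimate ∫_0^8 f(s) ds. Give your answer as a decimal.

-232

Δs = 2.
Sum = 2·[1 + (-11) + (-35) + (-71)] = -232.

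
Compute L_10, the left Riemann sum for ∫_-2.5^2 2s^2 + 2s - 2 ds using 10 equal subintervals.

Δs = (2 − (-2.5))/10 = 0.45.
Left endpoints: -2.5, -2.05, -1.6, -1.15, -0.7, -0.25, 0.2, 0.65, 1.1, 1.55.
f(-2.5) = 5.5, f(-2.05) = 2.305, f(-1.6) = -0.08, f(-1.15) = -1.655, f(-0.7) = -2.42, f(-0.25) = -2.375, f(0.2) = -1.52, f(0.65) = 0.145, f(1.1) = 2.62, f(1.55) = 5.905.
Sum = Δs · [f(-2.5) + f(-2.05) + f(-1.6) + ...].
Sum = 3.79125.

3.79125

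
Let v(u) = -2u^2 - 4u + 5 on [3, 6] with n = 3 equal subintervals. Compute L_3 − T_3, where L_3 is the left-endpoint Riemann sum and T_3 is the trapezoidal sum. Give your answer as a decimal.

33

L_3 = -133.
T_3 = -166.
L_3 − T_3 = 33.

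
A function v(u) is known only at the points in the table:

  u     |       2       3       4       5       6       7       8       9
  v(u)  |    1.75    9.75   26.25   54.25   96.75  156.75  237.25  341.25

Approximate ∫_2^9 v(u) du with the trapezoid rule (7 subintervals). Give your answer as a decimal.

Δu = 1.
T_7 = (1/2)·[1.75 + 2·9.75 + 2·26.25 + 2·54.25 + 2·96.75 + 2·156.75 + 2·237.25 + 341.25] = 752.5.

752.5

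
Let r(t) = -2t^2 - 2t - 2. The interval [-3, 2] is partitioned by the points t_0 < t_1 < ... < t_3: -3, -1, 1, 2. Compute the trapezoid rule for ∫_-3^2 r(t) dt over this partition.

-34

Subinterval widths: 2, 2, 1.
r(-3) = -14, r(-1) = -2, r(1) = -6, r(2) = -14.
On each subinterval the trapezoid contributes (Δt_i/2)·[r(t_{i-1}) + r(t_i)].
Sum = -34.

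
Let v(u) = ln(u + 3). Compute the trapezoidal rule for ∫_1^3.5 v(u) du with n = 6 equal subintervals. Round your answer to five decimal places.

4.12015

Δu = (3.5 − 1)/6 = 5/12.
v(1) ≈ 1.38629, v(17/12) ≈ 1.48539, v(11/6) ≈ 1.57554, v(2.25) ≈ 1.65823, v(8/3) ≈ 1.73460, v(37/12) ≈ 1.80555, v(3.5) ≈ 1.87180.
T_6 = (Δu/2)·[v(u_0) + 2v(u_1) + ... + 2v(u_{5}) + v(u_6)].
Sum ≈ 4.12015.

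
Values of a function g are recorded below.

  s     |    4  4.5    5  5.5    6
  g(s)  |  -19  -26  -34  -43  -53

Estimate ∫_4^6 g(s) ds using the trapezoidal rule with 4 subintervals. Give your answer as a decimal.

-69.5

Δs = 0.5.
T_4 = (0.5/2)·[(-19) + 2·(-26) + 2·(-34) + 2·(-43) + (-53)] = -69.5.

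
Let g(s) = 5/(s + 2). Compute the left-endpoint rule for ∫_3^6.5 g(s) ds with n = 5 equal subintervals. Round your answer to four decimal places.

Δs = (6.5 − 3)/5 = 0.7.
Left endpoints: 3, 3.7, 4.4, 5.1, 5.8.
g(3) = 1, g(3.7) = 50/57, g(4.4) = 0.78125, g(5.1) = 50/71, g(5.8) = 25/39.
Sum = Δs · [g(3) + g(3.7) + g(4.4) + g(5.1) + g(5.8)].
Sum ≈ 2.8026.

2.8026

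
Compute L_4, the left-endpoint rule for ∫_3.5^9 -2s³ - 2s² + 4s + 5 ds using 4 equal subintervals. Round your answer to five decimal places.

Δs = (9 − 3.5)/4 = 1.375.
Left endpoints: 3.5, 4.875, 6.25, 7.625.
f(3.5) = -91.25, f(4.875) = -254.74609375, f(6.25) = -536.40625, f(7.625) = -967.42578125.
Sum = Δs · [f(3.5) + f(4.875) + f(6.25) + f(7.625)].
Sum ≈ -2543.51367.

-2543.51367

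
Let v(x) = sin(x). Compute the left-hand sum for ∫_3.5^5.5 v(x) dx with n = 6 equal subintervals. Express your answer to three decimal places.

Δx = (5.5 − 3.5)/6 = 1/3.
Left endpoints: 3.5, 23/6, 25/6, 4.5, 29/6, 31/6.
v(3.5) ≈ -0.351, v(23/6) ≈ -0.638, v(25/6) ≈ -0.855, v(4.5) ≈ -0.978, v(29/6) ≈ -0.993, v(31/6) ≈ -0.899.
Sum = Δx · [v(3.5) + v(23/6) + v(25/6) + ...].
Sum ≈ -1.571.

-1.571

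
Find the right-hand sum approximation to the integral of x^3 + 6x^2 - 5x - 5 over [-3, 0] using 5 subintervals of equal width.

Δx = (0 − (-3))/5 = 0.6.
Right endpoints: -2.4, -1.8, -1.2, -0.6, 0.
f(-2.4) = 27.736, f(-1.8) = 17.608, f(-1.2) = 7.912, f(-0.6) = -0.056, f(0) = -5.
Sum = Δx · [f(-2.4) + f(-1.8) + f(-1.2) + f(-0.6) + f(0)].
Sum = 28.92.

28.92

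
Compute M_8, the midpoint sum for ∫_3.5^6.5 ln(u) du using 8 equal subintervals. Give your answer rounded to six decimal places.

4.782815

Δu = (6.5 − 3.5)/8 = 0.375.
Midpoints: 3.6875, 4.0625, 4.4375, 4.8125, 5.1875, 5.5625, 5.9375, 6.3125.
f(3.6875) ≈ 1.304949, f(4.0625) ≈ 1.401799, f(4.4375) ≈ 1.490091, f(4.8125) ≈ 1.571217, f(5.1875) ≈ 1.646252, f(5.5625) ≈ 1.716048, f(5.9375) ≈ 1.781288, f(6.3125) ≈ 1.842532.
Sum = Δu · [f(3.6875) + f(4.0625) + f(4.4375) + ...].
Sum ≈ 4.782815.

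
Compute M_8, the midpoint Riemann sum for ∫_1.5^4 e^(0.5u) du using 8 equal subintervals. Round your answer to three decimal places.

10.533

Δu = (4 − 1.5)/8 = 0.3125.
Midpoints: 1.65625, 1.96875, 2.28125, 2.59375, 2.90625, 3.21875, 3.53125, 3.84375.
f(1.65625) ≈ 2.289, f(1.96875) ≈ 2.676, f(2.28125) ≈ 3.129, f(2.59375) ≈ 3.658, f(2.90625) ≈ 4.276, f(3.21875) ≈ 5.000, f(3.53125) ≈ 5.845, f(3.84375) ≈ 6.834.
Sum = Δu · [f(1.65625) + f(1.96875) + f(2.28125) + ...].
Sum ≈ 10.533.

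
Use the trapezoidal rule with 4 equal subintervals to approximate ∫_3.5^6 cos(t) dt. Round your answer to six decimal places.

0.069029

Δt = (6 − 3.5)/4 = 0.625.
f(3.5) ≈ -0.936457, f(4.125) ≈ -0.554190, f(4.75) ≈ 0.037602, f(5.375) ≈ 0.615177, f(6) ≈ 0.960170.
T_4 = (Δt/2)·[f(t_0) + 2f(t_1) + 2f(t_2) + 2f(t_3) + f(t_4)].
Sum ≈ 0.069029.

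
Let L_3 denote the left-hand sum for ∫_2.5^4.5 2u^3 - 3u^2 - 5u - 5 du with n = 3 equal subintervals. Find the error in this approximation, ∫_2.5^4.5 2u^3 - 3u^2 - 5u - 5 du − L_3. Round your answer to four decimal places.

Exact integral: ∫_2.5^4.5 f(u) du = 65.
L_3 ≈ 34.666667.
Error ≈ 65 − 34.666667 ≈ 30.3333.

30.3333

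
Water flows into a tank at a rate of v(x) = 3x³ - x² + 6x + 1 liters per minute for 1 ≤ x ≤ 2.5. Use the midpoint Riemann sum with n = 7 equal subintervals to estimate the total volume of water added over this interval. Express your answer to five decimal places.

Δx = (2.5 − 1)/7 = 3/14.
Midpoints: 31/28, 37/28, 43/28, 1.75, 55/28, 61/28, 67/28.
v(31/28) = 230241/21952, v(37/28) = 309627/21952, v(43/28) = 410973/21952, v(1.75) = 24.515625, v(55/28) = 695097/21952, v(61/28) = 885651/21952, v(67/28) = 1113717/21952.
Sum = Δx · [v(31/28) + v(37/28) + v(43/28) + ...].
Sum ≈ 40.83721.

40.83721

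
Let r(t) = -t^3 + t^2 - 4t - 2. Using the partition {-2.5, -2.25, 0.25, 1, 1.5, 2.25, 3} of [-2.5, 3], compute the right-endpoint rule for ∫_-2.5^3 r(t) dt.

-47.578125

Subinterval widths: 0.25, 2.5, 0.75, 0.5, 0.75, 0.75.
Right endpoints: -2.25, 0.25, 1, 1.5, 2.25, 3.
r(-2.25) = 23.453125, r(0.25) = -2.953125, r(1) = -6, r(1.5) = -9.125, r(2.25) = -17.328125, r(3) = -32.
Sum = Σ Δt_i · r(t_i).
Sum = -47.578125.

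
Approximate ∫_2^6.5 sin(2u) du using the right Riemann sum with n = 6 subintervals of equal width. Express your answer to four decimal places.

-0.1870

Δu = (6.5 − 2)/6 = 0.75.
Right endpoints: 2.75, 3.5, 4.25, 5, 5.75, 6.5.
f(2.75) ≈ -0.7055, f(3.5) ≈ 0.6570, f(4.25) ≈ 0.7985, f(5) ≈ -0.5440, f(5.75) ≈ -0.8755, f(6.5) ≈ 0.4202.
Sum = Δu · [f(2.75) + f(3.5) + f(4.25) + ...].
Sum ≈ -0.1870.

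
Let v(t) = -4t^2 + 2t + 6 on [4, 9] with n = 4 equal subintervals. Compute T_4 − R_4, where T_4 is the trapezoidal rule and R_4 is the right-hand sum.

T_4 = -796.875.
R_4 = -953.125.
T_4 − R_4 = 156.25.

156.25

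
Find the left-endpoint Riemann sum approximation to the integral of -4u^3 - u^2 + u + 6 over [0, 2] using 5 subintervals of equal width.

1.44

Δu = (2 − 0)/5 = 0.4.
Left endpoints: 0, 0.4, 0.8, 1.2, 1.6.
f(0) = 6, f(0.4) = 5.984, f(0.8) = 4.112, f(1.2) = -1.152, f(1.6) = -11.344.
Sum = Δu · [f(0) + f(0.4) + f(0.8) + f(1.2) + f(1.6)].
Sum = 1.44.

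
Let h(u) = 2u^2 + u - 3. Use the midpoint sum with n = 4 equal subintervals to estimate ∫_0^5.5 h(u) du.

107.80859375

Δu = (5.5 − 0)/4 = 1.375.
Midpoints: 0.6875, 2.0625, 3.4375, 4.8125.
h(0.6875) = -1.3671875, h(2.0625) = 7.5703125, h(3.4375) = 24.0703125, h(4.8125) = 48.1328125.
Sum = Δu · [h(0.6875) + h(2.0625) + h(3.4375) + h(4.8125)].
Sum = 107.80859375.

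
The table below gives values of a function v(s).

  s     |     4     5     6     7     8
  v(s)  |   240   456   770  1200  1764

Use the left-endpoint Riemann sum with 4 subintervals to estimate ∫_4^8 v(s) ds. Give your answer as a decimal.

2666

Δs = 1.
Sum = 1·[240 + 456 + 770 + 1200] = 2666.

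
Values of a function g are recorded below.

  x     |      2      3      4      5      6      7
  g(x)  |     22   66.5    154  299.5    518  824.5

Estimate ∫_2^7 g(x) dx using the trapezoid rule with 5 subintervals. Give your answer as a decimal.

1461.25

Δx = 1.
T_5 = (1/2)·[22 + 2·66.5 + 2·154 + 2·299.5 + 2·518 + 824.5] = 1461.25.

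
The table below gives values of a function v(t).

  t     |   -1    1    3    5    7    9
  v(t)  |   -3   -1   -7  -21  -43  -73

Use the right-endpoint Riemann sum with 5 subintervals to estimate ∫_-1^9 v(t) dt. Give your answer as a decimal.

-290

Δt = 2.
Sum = 2·[(-1) + (-7) + (-21) + (-43) + (-73)] = -290.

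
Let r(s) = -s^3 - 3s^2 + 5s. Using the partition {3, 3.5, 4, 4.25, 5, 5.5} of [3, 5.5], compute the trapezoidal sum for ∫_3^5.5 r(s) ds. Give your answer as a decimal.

Subinterval widths: 0.5, 0.5, 0.25, 0.75, 0.5.
r(3) = -39, r(3.5) = -62.125, r(4) = -92, r(4.25) = -109.703125, r(5) = -175, r(5.5) = -229.625.
On each subinterval the trapezoid contributes (Δs_i/2)·[r(s_{i-1}) + r(s_i)].
Sum = -296.9453125.

-296.9453125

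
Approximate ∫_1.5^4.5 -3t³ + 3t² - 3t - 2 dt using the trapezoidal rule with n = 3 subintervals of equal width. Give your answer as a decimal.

-261

Δt = (4.5 − 1.5)/3 = 1.
f(1.5) = -9.875, f(2.5) = -37.625, f(3.5) = -104.375, f(4.5) = -228.125.
T_3 = (Δt/2)·[f(t_0) + 2f(t_1) + 2f(t_2) + f(t_3)].
Sum = -261.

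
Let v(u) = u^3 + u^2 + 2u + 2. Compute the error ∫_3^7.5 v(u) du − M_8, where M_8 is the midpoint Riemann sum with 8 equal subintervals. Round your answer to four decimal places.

1.9874

Exact integral: ∫_3^7.5 v(u) du = 958.640625.
M_8 ≈ 956.653198.
Error ≈ 958.640625 − 956.653198 ≈ 1.9874.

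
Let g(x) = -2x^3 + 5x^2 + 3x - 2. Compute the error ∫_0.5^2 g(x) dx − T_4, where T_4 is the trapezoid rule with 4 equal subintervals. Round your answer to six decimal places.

0.087891

Exact integral: ∫_0.5^2 g(x) dx = 7.78125.
T_4 ≈ 7.69335938.
Error ≈ 7.78125 − 7.69335938 ≈ 0.087891.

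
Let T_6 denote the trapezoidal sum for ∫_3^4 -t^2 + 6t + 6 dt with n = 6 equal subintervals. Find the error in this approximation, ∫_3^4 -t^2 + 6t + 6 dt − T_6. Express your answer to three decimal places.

0.005

Exact integral: ∫_3^4 f(t) dt ≈ 14.66667.
T_6 ≈ 14.66204.
Error ≈ 14.66667 − 14.66204 ≈ 0.005.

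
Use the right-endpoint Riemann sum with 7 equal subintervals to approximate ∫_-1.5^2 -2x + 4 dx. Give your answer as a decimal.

10.5

Δx = (2 − (-1.5))/7 = 0.5.
Right endpoints: -1, -0.5, 0, 0.5, 1, 1.5, 2.
f(-1) = 6, f(-0.5) = 5, f(0) = 4, f(0.5) = 3, f(1) = 2, f(1.5) = 1, f(2) = 0.
Sum = Δx · [f(-1) + f(-0.5) + f(0) + ...].
Sum = 10.5.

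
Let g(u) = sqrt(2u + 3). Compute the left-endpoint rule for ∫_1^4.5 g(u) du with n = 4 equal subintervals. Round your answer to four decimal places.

Δu = (4.5 − 1)/4 = 0.875.
Left endpoints: 1, 1.875, 2.75, 3.625.
g(1) ≈ 2.2361, g(1.875) ≈ 2.5981, g(2.75) ≈ 2.9155, g(3.625) ≈ 3.2016.
Sum = Δu · [g(1) + g(1.875) + g(2.75) + g(3.625)].
Sum ≈ 9.5823.

9.5823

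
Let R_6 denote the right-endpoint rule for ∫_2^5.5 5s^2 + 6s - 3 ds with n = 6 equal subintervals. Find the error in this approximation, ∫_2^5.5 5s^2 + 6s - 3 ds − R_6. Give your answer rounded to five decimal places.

Exact integral: ∫_2^5.5 f(s) ds ≈ 332.2083333.
R_6 ≈ 377.6070602.
Error ≈ 332.2083333 − 377.6070602 ≈ -45.39873.

-45.39873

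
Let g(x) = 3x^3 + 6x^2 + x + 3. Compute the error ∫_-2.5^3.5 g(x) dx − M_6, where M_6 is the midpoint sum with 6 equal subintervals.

Exact integral: ∫_-2.5^3.5 g(x) dx = 221.25.
M_6 = 216.
Error = 221.25 − 216 = 5.25.

5.25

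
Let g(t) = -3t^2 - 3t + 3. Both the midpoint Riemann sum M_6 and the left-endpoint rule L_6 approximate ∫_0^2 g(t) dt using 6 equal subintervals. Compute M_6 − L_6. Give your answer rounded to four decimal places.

M_6 ≈ -7.944444.
L_6 ≈ -5.111111.
M_6 − L_6 ≈ -2.8333.

-2.8333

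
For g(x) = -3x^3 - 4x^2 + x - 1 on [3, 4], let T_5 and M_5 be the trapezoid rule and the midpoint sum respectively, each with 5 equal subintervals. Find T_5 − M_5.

-0.355

T_5 = -178.32.
M_5 = -177.965.
T_5 − M_5 = -0.355.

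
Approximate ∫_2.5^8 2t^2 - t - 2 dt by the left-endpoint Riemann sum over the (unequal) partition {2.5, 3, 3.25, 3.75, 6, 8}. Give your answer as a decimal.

Subinterval widths: 0.5, 0.25, 0.5, 2.25, 2.
Left endpoints: 2.5, 3, 3.25, 3.75, 6.
f(2.5) = 8, f(3) = 13, f(3.25) = 15.875, f(3.75) = 22.375, f(6) = 64.
Sum = Σ Δt_i · f(t_i).
Sum = 193.53125.

193.53125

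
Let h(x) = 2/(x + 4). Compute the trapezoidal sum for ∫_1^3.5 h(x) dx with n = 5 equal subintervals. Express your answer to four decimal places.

0.8119

Δx = (3.5 − 1)/5 = 0.5.
h(1) = 0.4, h(1.5) = 4/11, h(2) = 1/3, h(2.5) = 4/13, h(3) = 2/7, h(3.5) = 4/15.
T_5 = (Δx/2)·[h(x_0) + 2h(x_1) + ... + 2h(x_{4}) + h(x_5)].
Sum ≈ 0.8119.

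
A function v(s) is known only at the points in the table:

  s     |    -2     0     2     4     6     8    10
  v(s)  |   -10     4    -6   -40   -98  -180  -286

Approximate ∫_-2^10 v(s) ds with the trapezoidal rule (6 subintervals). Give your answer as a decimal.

-936

Δs = 2.
T_6 = (2/2)·[(-10) + 2·4 + 2·(-6) + 2·(-40) + 2·(-98) + 2·(-180) + (-286)] = -936.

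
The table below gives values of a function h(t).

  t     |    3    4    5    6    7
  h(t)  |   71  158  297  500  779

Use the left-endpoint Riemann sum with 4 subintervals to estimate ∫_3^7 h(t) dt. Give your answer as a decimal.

Δt = 1.
Sum = 1·[71 + 158 + 297 + 500] = 1026.

1026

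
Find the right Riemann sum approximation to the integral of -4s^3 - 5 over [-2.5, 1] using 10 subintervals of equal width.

Δs = (1 − (-2.5))/10 = 0.35.
Right endpoints: -2.15, -1.8, -1.45, -1.1, -0.75, -0.4, -0.05, 0.3, 0.65, 1.
f(-2.15) = 34.7535, f(-1.8) = 18.328, f(-1.45) = 7.1945, f(-1.1) = 0.324, f(-0.75) = -3.3125, f(-0.4) = -4.744, f(-0.05) = -4.9995, f(0.3) = -5.108, f(0.65) = -6.0985, f(1) = -9.
Sum = Δs · [f(-2.15) + f(-1.8) + f(-1.45) + ...].
Sum = 9.568125.

9.568125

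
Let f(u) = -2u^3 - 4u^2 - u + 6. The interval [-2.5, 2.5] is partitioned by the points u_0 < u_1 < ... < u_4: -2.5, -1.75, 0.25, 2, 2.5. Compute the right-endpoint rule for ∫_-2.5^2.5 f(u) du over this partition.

Subinterval widths: 0.75, 2, 1.75, 0.5.
Right endpoints: -1.75, 0.25, 2, 2.5.
f(-1.75) = 6.21875, f(0.25) = 5.46875, f(2) = -28, f(2.5) = -52.75.
Sum = Σ Δu_i · f(u_i).
Sum = -59.7734375.

-59.7734375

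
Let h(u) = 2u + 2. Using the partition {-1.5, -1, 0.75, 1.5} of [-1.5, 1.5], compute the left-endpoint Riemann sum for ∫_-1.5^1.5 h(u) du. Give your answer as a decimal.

Subinterval widths: 0.5, 1.75, 0.75.
Left endpoints: -1.5, -1, 0.75.
h(-1.5) = -1, h(-1) = 0, h(0.75) = 3.5.
Sum = Σ Δu_i · h(u_i).
Sum = 2.125.

2.125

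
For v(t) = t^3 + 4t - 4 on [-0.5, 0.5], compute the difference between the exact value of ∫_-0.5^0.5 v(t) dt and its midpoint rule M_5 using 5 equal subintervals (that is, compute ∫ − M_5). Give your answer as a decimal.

0

Exact integral: ∫_-0.5^0.5 v(t) dt = -4.
M_5 = -4.
Error = -4 − (-4) = 0.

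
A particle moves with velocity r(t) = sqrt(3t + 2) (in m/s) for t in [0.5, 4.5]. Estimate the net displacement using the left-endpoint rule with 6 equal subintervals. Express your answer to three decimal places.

Δt = (4.5 − 0.5)/6 = 2/3.
Left endpoints: 0.5, 7/6, 11/6, 2.5, 19/6, 23/6.
r(0.5) ≈ 1.871, r(7/6) ≈ 2.345, r(11/6) ≈ 2.739, r(2.5) ≈ 3.082, r(19/6) ≈ 3.391, r(23/6) ≈ 3.674.
Sum = Δt · [r(0.5) + r(7/6) + r(11/6) + ...].
Sum ≈ 11.402.

11.402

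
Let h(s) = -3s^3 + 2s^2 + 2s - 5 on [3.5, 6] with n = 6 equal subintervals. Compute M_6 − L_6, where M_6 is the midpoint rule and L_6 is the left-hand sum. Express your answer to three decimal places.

-92.844

M_6 ≈ -731.31257.
L_6 ≈ -638.46861.
M_6 − L_6 ≈ -92.844.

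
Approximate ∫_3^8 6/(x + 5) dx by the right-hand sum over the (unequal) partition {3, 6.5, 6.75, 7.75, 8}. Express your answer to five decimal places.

Subinterval widths: 3.5, 0.25, 1, 0.25.
Right endpoints: 6.5, 6.75, 7.75, 8.
f(6.5) = 12/23, f(6.75) = 24/47, f(7.75) = 8/17, f(8) = 6/13.
Sum = Σ Δx_i · f(x_i).
Sum ≈ 2.53972.

2.53972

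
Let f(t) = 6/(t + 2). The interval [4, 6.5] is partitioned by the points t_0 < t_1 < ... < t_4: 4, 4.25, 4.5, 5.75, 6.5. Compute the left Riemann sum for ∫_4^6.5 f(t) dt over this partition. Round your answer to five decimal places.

2.22449

Subinterval widths: 0.25, 0.25, 1.25, 0.75.
Left endpoints: 4, 4.25, 4.5, 5.75.
f(4) = 1, f(4.25) = 0.96, f(4.5) = 12/13, f(5.75) = 24/31.
Sum = Σ Δt_i · f(t_i).
Sum ≈ 2.22449.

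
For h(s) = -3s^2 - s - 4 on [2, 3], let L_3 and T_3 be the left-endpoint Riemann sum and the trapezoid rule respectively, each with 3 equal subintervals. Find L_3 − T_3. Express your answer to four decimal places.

2.6667

L_3 ≈ -22.888889.
T_3 ≈ -25.555556.
L_3 − T_3 ≈ 2.6667.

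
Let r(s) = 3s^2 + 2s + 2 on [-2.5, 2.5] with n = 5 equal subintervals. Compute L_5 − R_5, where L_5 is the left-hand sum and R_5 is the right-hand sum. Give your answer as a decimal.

-10

L_5 = 38.75.
R_5 = 48.75.
L_5 − R_5 = -10.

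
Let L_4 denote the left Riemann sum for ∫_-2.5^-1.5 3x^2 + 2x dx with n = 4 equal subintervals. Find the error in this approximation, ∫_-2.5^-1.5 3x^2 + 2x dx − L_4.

-1.28125

Exact integral: ∫_-2.5^-1.5 f(x) dx = 8.25.
L_4 = 9.53125.
Error = 8.25 − 9.53125 = -1.28125.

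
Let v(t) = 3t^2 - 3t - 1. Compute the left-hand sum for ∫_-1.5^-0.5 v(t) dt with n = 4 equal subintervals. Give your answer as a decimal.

Δt = (-0.5 − (-1.5))/4 = 0.25.
Left endpoints: -1.5, -1.25, -1, -0.75.
v(-1.5) = 10.25, v(-1.25) = 7.4375, v(-1) = 5, v(-0.75) = 2.9375.
Sum = Δt · [v(-1.5) + v(-1.25) + v(-1) + v(-0.75)].
Sum = 6.40625.

6.40625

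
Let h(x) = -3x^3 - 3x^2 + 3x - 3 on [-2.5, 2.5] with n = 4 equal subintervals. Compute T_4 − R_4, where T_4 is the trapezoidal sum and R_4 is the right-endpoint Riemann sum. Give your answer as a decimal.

T_4 = -50.15625.
R_4 = -99.375.
T_4 − R_4 = 49.21875.

49.21875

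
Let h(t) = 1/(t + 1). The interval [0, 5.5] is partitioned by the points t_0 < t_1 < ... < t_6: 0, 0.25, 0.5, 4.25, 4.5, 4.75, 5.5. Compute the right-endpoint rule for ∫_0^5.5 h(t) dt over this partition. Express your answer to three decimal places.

Subinterval widths: 0.25, 0.25, 3.75, 0.25, 0.25, 0.75.
Right endpoints: 0.25, 0.5, 4.25, 4.5, 4.75, 5.5.
h(0.25) = 0.8, h(0.5) = 2/3, h(4.25) = 4/21, h(4.5) = 2/11, h(4.75) = 4/23, h(5.5) = 2/13.
Sum = Σ Δt_i · h(t_i).
Sum ≈ 1.285.

1.285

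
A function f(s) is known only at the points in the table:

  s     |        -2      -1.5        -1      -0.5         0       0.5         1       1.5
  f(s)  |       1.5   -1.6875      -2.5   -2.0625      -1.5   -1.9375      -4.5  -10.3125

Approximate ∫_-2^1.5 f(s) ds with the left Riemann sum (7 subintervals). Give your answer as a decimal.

Δs = 0.5.
Sum = 0.5·[1.5 + (-1.6875) + (-2.5) + (-2.0625) + (-1.5) + (-1.9375) + (-4.5)] = -6.34375.

-6.34375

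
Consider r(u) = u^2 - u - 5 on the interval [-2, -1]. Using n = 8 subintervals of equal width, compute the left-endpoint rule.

Δu = (-1 − (-2))/8 = 0.125.
Left endpoints: -2, -1.875, -1.75, -1.625, -1.5, -1.375, -1.25, -1.125.
r(-2) = 1, r(-1.875) = 0.390625, r(-1.75) = -0.1875, r(-1.625) = -0.734375, r(-1.5) = -1.25, r(-1.375) = -1.734375, r(-1.25) = -2.1875, r(-1.125) = -2.609375.
Sum = Δu · [r(-2) + r(-1.875) + r(-1.75) + ...].
Sum = -0.9140625.

-0.9140625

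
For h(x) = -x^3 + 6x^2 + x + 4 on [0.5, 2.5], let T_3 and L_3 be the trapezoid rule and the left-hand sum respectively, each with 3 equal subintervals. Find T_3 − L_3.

T_3 ≈ 32.4722222.
L_3 ≈ 24.9722222.
T_3 − L_3 = 7.5.

7.5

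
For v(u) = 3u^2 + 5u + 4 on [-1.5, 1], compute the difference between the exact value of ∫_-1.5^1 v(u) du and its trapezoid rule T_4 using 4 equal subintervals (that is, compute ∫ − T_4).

Exact integral: ∫_-1.5^1 v(u) du = 11.25.
T_4 = 11.73828125.
Error = 11.25 − 11.73828125 = -0.48828125.

-0.48828125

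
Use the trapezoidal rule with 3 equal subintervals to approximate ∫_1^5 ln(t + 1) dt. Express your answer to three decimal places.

5.316

Δt = (5 − 1)/3 = 4/3.
f(1) ≈ 0.693, f(7/3) ≈ 1.204, f(11/3) ≈ 1.540, f(5) ≈ 1.792.
T_3 = (Δt/2)·[f(t_0) + 2f(t_1) + 2f(t_2) + f(t_3)].
Sum ≈ 5.316.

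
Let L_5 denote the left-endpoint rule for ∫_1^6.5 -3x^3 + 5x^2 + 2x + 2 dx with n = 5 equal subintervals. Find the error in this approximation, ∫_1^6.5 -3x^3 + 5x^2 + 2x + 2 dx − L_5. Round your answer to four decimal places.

-300.1052

Exact integral: ∫_1^6.5 f(x) dx ≈ -829.755208.
L_5 = -529.65.
Error ≈ -829.755208 − (-529.65) ≈ -300.1052.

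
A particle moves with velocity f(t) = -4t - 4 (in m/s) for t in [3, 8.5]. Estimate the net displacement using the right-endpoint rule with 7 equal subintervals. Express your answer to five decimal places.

-157.14286

Δt = (8.5 − 3)/7 = 11/14.
Right endpoints: 53/14, 32/7, 75/14, 43/7, 97/14, 54/7, 8.5.
f(53/14) = -134/7, f(32/7) = -156/7, f(75/14) = -178/7, f(43/7) = -200/7, f(97/14) = -222/7, f(54/7) = -244/7, f(8.5) = -38.
Sum = Δt · [f(53/14) + f(32/7) + f(75/14) + ...].
Sum ≈ -157.14286.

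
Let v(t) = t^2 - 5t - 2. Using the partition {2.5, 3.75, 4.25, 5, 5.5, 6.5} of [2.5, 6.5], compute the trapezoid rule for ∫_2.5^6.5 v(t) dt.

-11.0625

Subinterval widths: 1.25, 0.5, 0.75, 0.5, 1.
v(2.5) = -8.25, v(3.75) = -6.6875, v(4.25) = -5.1875, v(5) = -2, v(5.5) = 0.75, v(6.5) = 7.75.
On each subinterval the trapezoid contributes (Δt_i/2)·[v(t_{i-1}) + v(t_i)].
Sum = -11.0625.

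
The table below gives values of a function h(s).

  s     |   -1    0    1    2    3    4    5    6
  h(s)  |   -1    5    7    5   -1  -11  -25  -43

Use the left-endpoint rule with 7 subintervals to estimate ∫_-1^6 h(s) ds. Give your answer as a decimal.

Δs = 1.
Sum = 1·[(-1) + 5 + 7 + 5 + (-1) + (-11) + (-25)] = -21.

-21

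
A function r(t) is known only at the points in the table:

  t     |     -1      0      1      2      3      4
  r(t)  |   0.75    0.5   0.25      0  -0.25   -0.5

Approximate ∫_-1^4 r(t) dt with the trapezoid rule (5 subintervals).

Δt = 1.
T_5 = (1/2)·[0.75 + 2·0.5 + 2·0.25 + 2·0 + 2·(-0.25) + (-0.5)] = 0.625.

0.625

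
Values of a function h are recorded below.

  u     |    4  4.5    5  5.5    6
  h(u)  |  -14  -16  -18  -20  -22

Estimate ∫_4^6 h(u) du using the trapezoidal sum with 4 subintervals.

Δu = 0.5.
T_4 = (0.5/2)·[(-14) + 2·(-16) + 2·(-18) + 2·(-20) + (-22)] = -36.

-36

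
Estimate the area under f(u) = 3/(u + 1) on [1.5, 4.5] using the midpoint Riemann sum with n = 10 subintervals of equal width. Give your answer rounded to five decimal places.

2.36395

Δu = (4.5 − 1.5)/10 = 0.3.
Midpoints: 1.65, 1.95, 2.25, 2.55, 2.85, 3.15, 3.45, 3.75, 4.05, 4.35.
f(1.65) = 60/53, f(1.95) = 60/59, f(2.25) = 12/13, f(2.55) = 60/71, f(2.85) = 60/77, f(3.15) = 60/83, f(3.45) = 60/89, f(3.75) = 12/19, f(4.05) = 60/101, f(4.35) = 60/107.
Sum = Δu · [f(1.65) + f(1.95) + f(2.25) + ...].
Sum ≈ 2.36395.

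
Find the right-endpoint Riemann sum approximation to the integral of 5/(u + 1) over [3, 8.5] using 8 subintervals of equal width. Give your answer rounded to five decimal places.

Δu = (8.5 − 3)/8 = 0.6875.
Right endpoints: 3.6875, 4.375, 5.0625, 5.75, 6.4375, 7.125, 7.8125, 8.5.
f(3.6875) = 16/15, f(4.375) = 40/43, f(5.0625) = 80/97, f(5.75) = 20/27, f(6.4375) = 80/119, f(7.125) = 8/13, f(7.8125) = 80/141, f(8.5) = 10/19.
Sum = Δu · [f(3.6875) + f(4.375) + f(5.0625) + ...].
Sum ≈ 4.08631.

4.08631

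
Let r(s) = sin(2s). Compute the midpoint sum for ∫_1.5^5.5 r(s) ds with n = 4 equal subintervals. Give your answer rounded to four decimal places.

-0.5909

Δs = (5.5 − 1.5)/4 = 1.
Midpoints: 2, 3, 4, 5.
r(2) ≈ -0.7568, r(3) ≈ -0.2794, r(4) ≈ 0.9894, r(5) ≈ -0.5440.
Sum = Δs · [r(2) + r(3) + r(4) + r(5)].
Sum ≈ -0.5909.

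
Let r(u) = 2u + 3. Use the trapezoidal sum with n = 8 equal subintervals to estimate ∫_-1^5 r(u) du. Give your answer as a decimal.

Δu = (5 − (-1))/8 = 0.75.
r(-1) = 1, r(-0.25) = 2.5, r(0.5) = 4, r(1.25) = 5.5, r(2) = 7, r(2.75) = 8.5, r(3.5) = 10, r(4.25) = 11.5, r(5) = 13.
T_8 = (Δu/2)·[r(u_0) + 2r(u_1) + ... + 2r(u_{7}) + r(u_8)].
Sum = 42.

42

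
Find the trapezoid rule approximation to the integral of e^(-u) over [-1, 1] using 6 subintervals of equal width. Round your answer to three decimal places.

Δu = (1 − (-1))/6 = 1/3.
f(-1) ≈ 2.718, f(-2/3) ≈ 1.948, f(-1/3) ≈ 1.396, f(0) ≈ 1.000, f(1/3) ≈ 0.717, f(2/3) ≈ 0.513, f(1) ≈ 0.368.
T_6 = (Δu/2)·[f(u_0) + 2f(u_1) + ... + 2f(u_{5}) + f(u_6)].
Sum ≈ 2.372.

2.372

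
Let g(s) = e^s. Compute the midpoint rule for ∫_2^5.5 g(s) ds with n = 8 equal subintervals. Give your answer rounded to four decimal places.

235.4208

Δs = (5.5 − 2)/8 = 0.4375.
Midpoints: 2.21875, 2.65625, 3.09375, 3.53125, 3.96875, 4.40625, 4.84375, 5.28125.
g(2.21875) ≈ 9.1958, g(2.65625) ≈ 14.2428, g(3.09375) ≈ 22.0596, g(3.53125) ≈ 34.1666, g(3.96875) ≈ 52.9183, g(4.40625) ≈ 81.9615, g(4.84375) ≈ 126.9445, g(5.28125) ≈ 196.6155.
Sum = Δs · [g(2.21875) + g(2.65625) + g(3.09375) + ...].
Sum ≈ 235.4208.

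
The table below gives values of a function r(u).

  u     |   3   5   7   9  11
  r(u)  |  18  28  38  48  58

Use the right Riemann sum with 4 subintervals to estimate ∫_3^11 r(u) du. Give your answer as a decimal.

Δu = 2.
Sum = 2·[28 + 38 + 48 + 58] = 344.

344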